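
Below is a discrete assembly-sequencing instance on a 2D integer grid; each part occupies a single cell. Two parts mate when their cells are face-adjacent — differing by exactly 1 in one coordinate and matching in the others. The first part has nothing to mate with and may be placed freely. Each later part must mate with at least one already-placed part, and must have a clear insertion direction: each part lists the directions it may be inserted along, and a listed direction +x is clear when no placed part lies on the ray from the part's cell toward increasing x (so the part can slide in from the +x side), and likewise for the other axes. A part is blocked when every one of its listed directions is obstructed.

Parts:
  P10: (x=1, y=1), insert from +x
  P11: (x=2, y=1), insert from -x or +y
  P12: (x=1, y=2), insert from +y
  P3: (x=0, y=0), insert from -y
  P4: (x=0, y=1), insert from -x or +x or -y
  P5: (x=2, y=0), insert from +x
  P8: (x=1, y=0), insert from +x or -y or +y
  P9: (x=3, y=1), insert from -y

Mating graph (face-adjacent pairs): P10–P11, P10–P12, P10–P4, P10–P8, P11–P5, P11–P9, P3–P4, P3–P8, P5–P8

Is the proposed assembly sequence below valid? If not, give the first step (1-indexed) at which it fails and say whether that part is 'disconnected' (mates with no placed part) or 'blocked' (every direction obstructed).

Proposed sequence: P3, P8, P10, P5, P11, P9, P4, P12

1. P3@(0, 0) [-y clear] — {P3}
2. P8@(1, 0) [+x clear] — {P3, P8}
3. P10@(1, 1) [+x clear] — {P10, P3, P8}
4. P5@(2, 0) [+x clear] — {P10, P3, P5, P8}
5. P11@(2, 1) [+y clear] — {P10, P11, P3, P5, P8}
6. P9@(3, 1) [-y clear] — {P10, P11, P3, P5, P8, P9}
7. P4@(0, 1) [-x clear] — {P10, P11, P3, P4, P5, P8, P9}
8. P12@(1, 2) [+y clear] — {P10, P11, P12, P3, P4, P5, P8, P9}

Valid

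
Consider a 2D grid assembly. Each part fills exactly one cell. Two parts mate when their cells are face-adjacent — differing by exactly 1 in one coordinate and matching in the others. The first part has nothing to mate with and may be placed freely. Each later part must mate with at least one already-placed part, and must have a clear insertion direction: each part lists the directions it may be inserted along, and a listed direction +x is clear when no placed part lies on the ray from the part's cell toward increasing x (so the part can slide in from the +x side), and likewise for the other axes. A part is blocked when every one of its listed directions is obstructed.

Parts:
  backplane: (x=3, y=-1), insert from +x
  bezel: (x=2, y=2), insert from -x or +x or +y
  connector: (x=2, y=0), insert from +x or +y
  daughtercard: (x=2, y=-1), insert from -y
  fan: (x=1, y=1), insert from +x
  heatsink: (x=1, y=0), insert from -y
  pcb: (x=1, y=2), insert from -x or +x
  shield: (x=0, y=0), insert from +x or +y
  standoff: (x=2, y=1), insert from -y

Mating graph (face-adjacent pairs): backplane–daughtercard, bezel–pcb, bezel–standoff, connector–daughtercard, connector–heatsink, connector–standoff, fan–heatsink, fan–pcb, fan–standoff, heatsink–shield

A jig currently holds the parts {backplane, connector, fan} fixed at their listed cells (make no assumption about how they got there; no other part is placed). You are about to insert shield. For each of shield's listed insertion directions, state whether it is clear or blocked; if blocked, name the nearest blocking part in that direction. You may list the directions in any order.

+x: blocked by connector; +y: clear

+x: nearest on ray is connector@(2, 0) ⇒ blocked
+y: ray from shield(0, 0) has no placed part ⇒ clear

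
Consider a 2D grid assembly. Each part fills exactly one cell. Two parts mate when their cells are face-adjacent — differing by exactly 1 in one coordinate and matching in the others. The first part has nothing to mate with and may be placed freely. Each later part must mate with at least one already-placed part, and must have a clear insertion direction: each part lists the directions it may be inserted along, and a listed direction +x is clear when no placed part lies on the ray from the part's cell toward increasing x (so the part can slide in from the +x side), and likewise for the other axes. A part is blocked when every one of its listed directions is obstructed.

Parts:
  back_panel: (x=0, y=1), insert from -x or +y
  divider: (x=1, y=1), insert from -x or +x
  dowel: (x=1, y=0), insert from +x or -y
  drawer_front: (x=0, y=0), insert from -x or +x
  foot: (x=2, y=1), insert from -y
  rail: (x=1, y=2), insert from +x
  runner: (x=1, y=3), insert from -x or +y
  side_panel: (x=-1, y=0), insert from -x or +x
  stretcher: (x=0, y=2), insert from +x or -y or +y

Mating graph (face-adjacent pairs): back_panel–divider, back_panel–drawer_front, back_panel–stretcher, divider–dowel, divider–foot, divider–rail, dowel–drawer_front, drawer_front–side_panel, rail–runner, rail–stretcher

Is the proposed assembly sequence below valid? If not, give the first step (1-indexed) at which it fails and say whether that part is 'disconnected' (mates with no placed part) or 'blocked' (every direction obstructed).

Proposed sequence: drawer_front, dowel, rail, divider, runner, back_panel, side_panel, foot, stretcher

1. drawer_front@(0, 0) [-x clear] — {drawer_front}
2. dowel@(1, 0) [+x clear] — {dowel, drawer_front}
3. rail@(1, 2) — no placed neighbour ⇒ disconnected

Invalid at step 3 (disconnected)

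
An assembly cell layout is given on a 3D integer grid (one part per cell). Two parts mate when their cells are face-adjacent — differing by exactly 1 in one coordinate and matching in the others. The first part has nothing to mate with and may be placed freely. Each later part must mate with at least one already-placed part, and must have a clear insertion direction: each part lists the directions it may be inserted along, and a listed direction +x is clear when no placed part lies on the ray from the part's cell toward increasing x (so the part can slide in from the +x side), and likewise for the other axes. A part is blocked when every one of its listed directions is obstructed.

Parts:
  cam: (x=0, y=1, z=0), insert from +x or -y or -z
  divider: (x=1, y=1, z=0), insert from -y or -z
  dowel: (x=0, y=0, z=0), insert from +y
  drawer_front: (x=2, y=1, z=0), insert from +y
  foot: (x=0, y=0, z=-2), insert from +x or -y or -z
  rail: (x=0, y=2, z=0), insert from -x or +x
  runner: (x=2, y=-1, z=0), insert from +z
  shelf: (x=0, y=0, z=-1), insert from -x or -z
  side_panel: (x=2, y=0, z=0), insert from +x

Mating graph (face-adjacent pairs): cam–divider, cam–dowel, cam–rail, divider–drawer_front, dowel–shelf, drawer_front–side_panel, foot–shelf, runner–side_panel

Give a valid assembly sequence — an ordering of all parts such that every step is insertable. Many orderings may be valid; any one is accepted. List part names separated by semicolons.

foot; shelf; dowel; cam; rail; divider; drawer_front; side_panel; runner

1. foot@(0, 0, -2) [+x clear] — {foot}
2. shelf@(0, 0, -1) [-x clear] — {foot, shelf}
3. dowel@(0, 0, 0) [+y clear] — {dowel, foot, shelf}
4. cam@(0, 1, 0) [+x clear] — {cam, dowel, foot, shelf}
5. rail@(0, 2, 0) [-x clear] — {cam, dowel, foot, rail, shelf}
6. divider@(1, 1, 0) [-y clear] — {cam, divider, dowel, foot, rail, shelf}
7. drawer_front@(2, 1, 0) [+y clear] — {cam, divider, dowel, drawer_front, foot, rail, shelf}
8. side_panel@(2, 0, 0) [+x clear] — {cam, divider, dowel, drawer_front, foot, rail, shelf, side_panel}
9. runner@(2, -1, 0) [+z clear] — {cam, divider, dowel, drawer_front, foot, rail, runner, shelf, side_panel}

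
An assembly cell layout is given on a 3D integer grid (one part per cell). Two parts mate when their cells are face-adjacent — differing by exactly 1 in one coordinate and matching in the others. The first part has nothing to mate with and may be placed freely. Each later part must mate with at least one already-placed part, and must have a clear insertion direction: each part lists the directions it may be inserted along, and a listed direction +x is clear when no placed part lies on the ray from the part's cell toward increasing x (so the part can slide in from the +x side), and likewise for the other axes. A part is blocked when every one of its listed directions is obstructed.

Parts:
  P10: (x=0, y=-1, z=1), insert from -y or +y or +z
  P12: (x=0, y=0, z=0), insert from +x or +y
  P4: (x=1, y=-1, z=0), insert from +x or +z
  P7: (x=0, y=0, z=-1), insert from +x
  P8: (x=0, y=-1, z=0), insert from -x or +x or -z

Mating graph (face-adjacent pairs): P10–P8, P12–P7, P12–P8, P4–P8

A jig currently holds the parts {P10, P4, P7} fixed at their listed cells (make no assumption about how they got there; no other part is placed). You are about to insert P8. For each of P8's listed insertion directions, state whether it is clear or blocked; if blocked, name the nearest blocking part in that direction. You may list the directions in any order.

+x: blocked by P4; -x: clear; -z: clear

-x: ray from P8(0, -1, 0) has no placed part ⇒ clear
+x: nearest on ray is P4@(1, -1, 0) ⇒ blocked
-z: ray from P8(0, -1, 0) has no placed part ⇒ clear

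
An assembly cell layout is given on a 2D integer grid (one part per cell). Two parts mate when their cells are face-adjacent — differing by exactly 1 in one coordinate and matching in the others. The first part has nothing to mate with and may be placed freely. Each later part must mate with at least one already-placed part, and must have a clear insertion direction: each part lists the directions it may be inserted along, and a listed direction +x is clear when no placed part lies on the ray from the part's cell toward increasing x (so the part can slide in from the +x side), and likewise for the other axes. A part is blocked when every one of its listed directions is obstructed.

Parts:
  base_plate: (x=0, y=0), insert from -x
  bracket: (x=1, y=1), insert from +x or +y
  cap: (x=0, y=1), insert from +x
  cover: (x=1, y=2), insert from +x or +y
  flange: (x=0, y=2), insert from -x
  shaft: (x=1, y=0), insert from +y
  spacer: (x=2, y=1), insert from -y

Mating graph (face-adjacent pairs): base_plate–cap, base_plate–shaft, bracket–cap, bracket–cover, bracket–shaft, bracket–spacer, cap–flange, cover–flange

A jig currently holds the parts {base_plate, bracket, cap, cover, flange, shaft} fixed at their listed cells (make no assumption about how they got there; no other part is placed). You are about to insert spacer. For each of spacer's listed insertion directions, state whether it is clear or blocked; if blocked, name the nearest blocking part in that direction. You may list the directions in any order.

-y: ray from spacer(2, 1) has no placed part ⇒ clear

-y: clear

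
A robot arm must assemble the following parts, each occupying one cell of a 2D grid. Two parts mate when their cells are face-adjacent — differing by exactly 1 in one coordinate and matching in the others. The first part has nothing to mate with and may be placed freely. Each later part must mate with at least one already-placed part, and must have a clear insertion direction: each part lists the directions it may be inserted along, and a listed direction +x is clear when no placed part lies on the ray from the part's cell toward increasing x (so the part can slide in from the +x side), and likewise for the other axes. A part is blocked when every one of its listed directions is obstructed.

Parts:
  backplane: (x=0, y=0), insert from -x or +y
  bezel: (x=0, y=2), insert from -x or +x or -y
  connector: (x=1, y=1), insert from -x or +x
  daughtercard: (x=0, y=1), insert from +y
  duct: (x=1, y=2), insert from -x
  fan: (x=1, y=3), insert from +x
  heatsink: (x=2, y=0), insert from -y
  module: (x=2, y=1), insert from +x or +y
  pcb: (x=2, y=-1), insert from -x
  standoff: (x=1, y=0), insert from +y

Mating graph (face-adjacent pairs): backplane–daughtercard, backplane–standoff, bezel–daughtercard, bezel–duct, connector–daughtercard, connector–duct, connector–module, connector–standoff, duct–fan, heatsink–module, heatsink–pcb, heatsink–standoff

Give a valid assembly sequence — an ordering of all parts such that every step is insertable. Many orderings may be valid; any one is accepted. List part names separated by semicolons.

module; heatsink; pcb; standoff; connector; daughtercard; backplane; duct; bezel; fan

1. module@(2, 1) [+x clear] — {module}
2. heatsink@(2, 0) [-y clear] — {heatsink, module}
3. pcb@(2, -1) [-x clear] — {heatsink, module, pcb}
4. standoff@(1, 0) [+y clear] — {heatsink, module, pcb, standoff}
5. connector@(1, 1) [-x clear] — {connector, heatsink, module, pcb, standoff}
6. daughtercard@(0, 1) [+y clear] — {connector, daughtercard, heatsink, module, pcb, standoff}
7. backplane@(0, 0) [-x clear] — {backplane, connector, daughtercard, heatsink, module, pcb, standoff}
8. duct@(1, 2) [-x clear] — {backplane, connector, daughtercard, duct, heatsink, module, pcb, standoff}
9. bezel@(0, 2) [-x clear] — {backplane, bezel, connector, daughtercard, duct, heatsink, module, pcb, standoff}
10. fan@(1, 3) [+x clear] — {backplane, bezel, connector, daughtercard, duct, fan, heatsink, module, pcb, standoff}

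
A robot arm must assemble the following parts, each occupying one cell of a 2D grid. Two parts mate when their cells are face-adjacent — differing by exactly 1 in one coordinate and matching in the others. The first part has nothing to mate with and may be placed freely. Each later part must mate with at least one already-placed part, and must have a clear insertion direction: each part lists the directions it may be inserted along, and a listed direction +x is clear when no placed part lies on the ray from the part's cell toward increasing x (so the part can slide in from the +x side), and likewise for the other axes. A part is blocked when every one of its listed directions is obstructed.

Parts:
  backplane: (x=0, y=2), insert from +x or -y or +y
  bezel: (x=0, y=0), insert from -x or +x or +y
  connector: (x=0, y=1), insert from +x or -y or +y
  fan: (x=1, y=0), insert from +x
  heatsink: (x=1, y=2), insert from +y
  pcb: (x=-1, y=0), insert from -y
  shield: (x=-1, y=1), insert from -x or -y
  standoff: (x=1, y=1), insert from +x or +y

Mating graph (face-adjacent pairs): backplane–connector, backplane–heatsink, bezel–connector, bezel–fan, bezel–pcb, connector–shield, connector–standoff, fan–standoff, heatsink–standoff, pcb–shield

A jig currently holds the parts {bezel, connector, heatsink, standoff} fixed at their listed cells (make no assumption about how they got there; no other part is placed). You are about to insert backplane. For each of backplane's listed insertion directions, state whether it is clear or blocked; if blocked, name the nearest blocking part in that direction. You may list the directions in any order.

+x: nearest on ray is heatsink@(1, 2) ⇒ blocked
-y: nearest on ray is connector@(0, 1) ⇒ blocked
+y: ray from backplane(0, 2) has no placed part ⇒ clear

+x: blocked by heatsink; +y: clear; -y: blocked by connector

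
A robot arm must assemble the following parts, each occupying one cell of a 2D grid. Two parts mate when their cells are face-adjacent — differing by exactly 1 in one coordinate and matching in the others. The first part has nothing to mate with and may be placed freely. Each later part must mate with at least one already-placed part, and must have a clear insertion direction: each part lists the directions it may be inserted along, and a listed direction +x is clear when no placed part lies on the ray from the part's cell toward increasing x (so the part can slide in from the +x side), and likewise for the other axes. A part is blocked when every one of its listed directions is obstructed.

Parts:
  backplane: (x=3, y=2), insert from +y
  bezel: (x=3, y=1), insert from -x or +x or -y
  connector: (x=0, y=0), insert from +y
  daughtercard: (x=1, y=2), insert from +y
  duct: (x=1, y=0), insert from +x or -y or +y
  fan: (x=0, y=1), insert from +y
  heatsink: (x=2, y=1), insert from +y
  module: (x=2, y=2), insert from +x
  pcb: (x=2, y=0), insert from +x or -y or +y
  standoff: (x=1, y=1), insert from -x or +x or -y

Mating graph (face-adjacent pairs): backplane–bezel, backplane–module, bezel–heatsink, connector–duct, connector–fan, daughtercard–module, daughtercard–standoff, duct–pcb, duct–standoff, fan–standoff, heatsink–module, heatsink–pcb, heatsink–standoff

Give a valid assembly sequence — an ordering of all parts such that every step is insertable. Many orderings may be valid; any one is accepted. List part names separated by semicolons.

pcb; duct; connector; fan; standoff; daughtercard; heatsink; bezel; module; backplane

1. pcb@(2, 0) [+x clear] — {pcb}
2. duct@(1, 0) [-y clear] — {duct, pcb}
3. connector@(0, 0) [+y clear] — {connector, duct, pcb}
4. fan@(0, 1) [+y clear] — {connector, duct, fan, pcb}
5. standoff@(1, 1) [+x clear] — {connector, duct, fan, pcb, standoff}
6. daughtercard@(1, 2) [+y clear] — {connector, daughtercard, duct, fan, pcb, standoff}
7. heatsink@(2, 1) [+y clear] — {connector, daughtercard, duct, fan, heatsink, pcb, standoff}
8. bezel@(3, 1) [+x clear] — {bezel, connector, daughtercard, duct, fan, heatsink, pcb, standoff}
9. module@(2, 2) [+x clear] — {bezel, connector, daughtercard, duct, fan, heatsink, module, pcb, standoff}
10. backplane@(3, 2) [+y clear] — {backplane, bezel, connector, daughtercard, duct, fan, heatsink, module, pcb, standoff}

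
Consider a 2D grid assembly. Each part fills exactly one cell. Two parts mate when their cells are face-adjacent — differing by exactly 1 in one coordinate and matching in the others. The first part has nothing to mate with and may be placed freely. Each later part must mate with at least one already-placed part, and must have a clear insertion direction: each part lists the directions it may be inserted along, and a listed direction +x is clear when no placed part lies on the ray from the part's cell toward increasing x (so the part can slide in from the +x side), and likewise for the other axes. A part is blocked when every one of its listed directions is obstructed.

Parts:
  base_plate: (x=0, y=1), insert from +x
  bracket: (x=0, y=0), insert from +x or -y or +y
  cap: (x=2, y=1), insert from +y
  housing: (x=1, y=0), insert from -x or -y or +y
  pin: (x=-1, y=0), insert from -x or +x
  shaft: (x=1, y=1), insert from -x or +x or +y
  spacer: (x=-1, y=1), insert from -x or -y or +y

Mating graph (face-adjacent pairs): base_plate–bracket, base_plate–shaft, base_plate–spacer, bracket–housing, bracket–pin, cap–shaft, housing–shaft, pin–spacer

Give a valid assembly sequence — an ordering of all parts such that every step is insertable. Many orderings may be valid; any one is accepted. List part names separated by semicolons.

base_plate; shaft; spacer; housing; pin; bracket; cap

1. base_plate@(0, 1) [+x clear] — {base_plate}
2. shaft@(1, 1) [+x clear] — {base_plate, shaft}
3. spacer@(-1, 1) [-x clear] — {base_plate, shaft, spacer}
4. housing@(1, 0) [-x clear] — {base_plate, housing, shaft, spacer}
5. pin@(-1, 0) [-x clear] — {base_plate, housing, pin, shaft, spacer}
6. bracket@(0, 0) [-y clear] — {base_plate, bracket, housing, pin, shaft, spacer}
7. cap@(2, 1) [+y clear] — {base_plate, bracket, cap, housing, pin, shaft, spacer}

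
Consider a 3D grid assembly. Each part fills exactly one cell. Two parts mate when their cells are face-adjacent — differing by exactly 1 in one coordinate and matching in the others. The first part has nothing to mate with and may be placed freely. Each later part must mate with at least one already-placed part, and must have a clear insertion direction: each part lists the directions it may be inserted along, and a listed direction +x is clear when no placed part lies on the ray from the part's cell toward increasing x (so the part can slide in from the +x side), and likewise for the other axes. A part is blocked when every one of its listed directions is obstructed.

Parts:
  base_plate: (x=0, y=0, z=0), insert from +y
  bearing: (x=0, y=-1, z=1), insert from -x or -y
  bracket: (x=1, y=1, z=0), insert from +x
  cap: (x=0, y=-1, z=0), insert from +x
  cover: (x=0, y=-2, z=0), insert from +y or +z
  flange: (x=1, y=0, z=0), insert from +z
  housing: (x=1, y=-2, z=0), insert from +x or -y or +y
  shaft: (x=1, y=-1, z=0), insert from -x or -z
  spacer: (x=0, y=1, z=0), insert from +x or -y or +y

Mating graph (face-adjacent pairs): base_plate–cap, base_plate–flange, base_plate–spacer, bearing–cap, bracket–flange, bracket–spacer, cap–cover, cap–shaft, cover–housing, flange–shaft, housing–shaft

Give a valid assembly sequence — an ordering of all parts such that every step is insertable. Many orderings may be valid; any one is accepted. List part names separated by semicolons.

1. cover@(0, -2, 0) [+y clear] — {cover}
2. cap@(0, -1, 0) [+x clear] — {cap, cover}
3. base_plate@(0, 0, 0) [+y clear] — {base_plate, cap, cover}
4. housing@(1, -2, 0) [+x clear] — {base_plate, cap, cover, housing}
5. shaft@(1, -1, 0) [-z clear] — {base_plate, cap, cover, housing, shaft}
6. spacer@(0, 1, 0) [+x clear] — {base_plate, cap, cover, housing, shaft, spacer}
7. bracket@(1, 1, 0) [+x clear] — {base_plate, bracket, cap, cover, housing, shaft, spacer}
8. bearing@(0, -1, 1) [-x clear] — {base_plate, bearing, bracket, cap, cover, housing, shaft, spacer}
9. flange@(1, 0, 0) [+z clear] — {base_plate, bearing, bracket, cap, cover, flange, housing, shaft, spacer}

cover; cap; base_plate; housing; shaft; spacer; bracket; bearing; flange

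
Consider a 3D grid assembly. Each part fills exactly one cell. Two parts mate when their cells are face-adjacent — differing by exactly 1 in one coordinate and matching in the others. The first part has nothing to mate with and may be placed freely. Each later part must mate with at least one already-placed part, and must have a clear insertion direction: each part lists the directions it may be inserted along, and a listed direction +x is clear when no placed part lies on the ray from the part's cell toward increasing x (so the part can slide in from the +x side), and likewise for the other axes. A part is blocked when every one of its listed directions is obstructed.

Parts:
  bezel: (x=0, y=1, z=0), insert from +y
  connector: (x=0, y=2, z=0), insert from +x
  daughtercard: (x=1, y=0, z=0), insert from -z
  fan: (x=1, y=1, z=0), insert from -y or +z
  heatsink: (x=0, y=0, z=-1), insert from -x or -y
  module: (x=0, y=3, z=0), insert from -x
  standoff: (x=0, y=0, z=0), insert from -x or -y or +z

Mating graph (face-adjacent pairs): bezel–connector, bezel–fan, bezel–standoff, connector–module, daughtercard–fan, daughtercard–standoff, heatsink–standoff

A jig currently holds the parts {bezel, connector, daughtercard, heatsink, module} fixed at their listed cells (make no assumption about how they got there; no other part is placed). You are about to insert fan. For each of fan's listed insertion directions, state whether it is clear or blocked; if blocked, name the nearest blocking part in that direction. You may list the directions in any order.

+z: clear; -y: blocked by daughtercard

-y: nearest on ray is daughtercard@(1, 0, 0) ⇒ blocked
+z: ray from fan(1, 1, 0) has no placed part ⇒ clear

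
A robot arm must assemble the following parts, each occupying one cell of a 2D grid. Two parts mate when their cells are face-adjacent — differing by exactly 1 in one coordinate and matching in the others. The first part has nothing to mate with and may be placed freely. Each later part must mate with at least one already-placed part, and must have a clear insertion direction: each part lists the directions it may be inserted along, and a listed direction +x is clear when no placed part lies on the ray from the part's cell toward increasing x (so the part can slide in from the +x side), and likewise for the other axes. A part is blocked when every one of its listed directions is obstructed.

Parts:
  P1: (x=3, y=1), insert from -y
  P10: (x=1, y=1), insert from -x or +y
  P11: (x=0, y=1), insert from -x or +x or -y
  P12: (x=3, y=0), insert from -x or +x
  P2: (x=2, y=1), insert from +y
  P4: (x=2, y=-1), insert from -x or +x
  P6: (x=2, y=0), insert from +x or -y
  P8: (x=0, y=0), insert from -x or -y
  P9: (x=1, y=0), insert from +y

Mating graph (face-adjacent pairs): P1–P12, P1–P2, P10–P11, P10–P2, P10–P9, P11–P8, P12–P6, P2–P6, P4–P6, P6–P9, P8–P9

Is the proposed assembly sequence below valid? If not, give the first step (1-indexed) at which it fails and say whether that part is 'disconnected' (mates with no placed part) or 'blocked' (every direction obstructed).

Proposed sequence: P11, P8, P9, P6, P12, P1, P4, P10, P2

Invalid at step 6 (blocked)

1. P11@(0, 1) [-x clear] — {P11}
2. P8@(0, 0) [-x clear] — {P11, P8}
3. P9@(1, 0) [+y clear] — {P11, P8, P9}
4. P6@(2, 0) [+x clear] — {P11, P6, P8, P9}
5. P12@(3, 0) [+x clear] — {P11, P12, P6, P8, P9}
6. P1@(3, 1) — -y all obstructed ⇒ blocked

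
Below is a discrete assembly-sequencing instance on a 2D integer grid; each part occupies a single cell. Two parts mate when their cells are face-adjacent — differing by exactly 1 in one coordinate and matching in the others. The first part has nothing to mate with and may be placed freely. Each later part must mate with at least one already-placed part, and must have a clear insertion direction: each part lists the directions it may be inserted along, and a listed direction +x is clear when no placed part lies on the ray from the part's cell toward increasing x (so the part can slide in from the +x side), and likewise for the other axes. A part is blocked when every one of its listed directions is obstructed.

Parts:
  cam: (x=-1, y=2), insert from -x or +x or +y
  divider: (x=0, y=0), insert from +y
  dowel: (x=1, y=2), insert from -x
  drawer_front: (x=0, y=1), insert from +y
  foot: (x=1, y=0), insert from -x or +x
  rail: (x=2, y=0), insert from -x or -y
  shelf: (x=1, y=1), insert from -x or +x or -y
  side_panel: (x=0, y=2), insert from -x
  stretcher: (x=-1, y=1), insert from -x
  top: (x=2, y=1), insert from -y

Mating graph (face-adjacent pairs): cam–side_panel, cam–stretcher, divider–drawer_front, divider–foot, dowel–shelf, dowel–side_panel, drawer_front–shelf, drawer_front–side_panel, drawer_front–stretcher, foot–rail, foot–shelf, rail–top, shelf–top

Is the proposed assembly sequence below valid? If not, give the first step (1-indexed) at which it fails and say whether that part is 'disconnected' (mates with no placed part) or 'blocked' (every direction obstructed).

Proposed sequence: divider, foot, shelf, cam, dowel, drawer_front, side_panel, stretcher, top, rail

Invalid at step 4 (disconnected)

1. divider@(0, 0) [+y clear] — {divider}
2. foot@(1, 0) [+x clear] — {divider, foot}
3. shelf@(1, 1) [-x clear] — {divider, foot, shelf}
4. cam@(-1, 2) — no placed neighbour ⇒ disconnected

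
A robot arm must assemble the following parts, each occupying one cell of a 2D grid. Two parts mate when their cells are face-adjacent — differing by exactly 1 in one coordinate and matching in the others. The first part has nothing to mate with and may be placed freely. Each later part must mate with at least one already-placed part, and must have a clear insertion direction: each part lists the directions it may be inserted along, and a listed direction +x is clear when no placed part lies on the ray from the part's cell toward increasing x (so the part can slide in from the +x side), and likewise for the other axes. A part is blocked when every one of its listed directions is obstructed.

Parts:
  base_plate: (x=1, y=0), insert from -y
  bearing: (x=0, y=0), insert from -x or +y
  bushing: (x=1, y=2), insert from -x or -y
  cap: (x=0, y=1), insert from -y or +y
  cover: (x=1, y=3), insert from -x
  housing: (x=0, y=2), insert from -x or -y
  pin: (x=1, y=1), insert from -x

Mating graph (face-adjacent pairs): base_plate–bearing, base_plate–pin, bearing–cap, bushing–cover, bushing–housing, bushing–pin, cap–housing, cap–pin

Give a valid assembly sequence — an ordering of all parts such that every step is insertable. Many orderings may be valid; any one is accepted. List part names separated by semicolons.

housing; bushing; cover; pin; base_plate; cap; bearing

1. housing@(0, 2) [-x clear] — {housing}
2. bushing@(1, 2) [-y clear] — {bushing, housing}
3. cover@(1, 3) [-x clear] — {bushing, cover, housing}
4. pin@(1, 1) [-x clear] — {bushing, cover, housing, pin}
5. base_plate@(1, 0) [-y clear] — {base_plate, bushing, cover, housing, pin}
6. cap@(0, 1) [-y clear] — {base_plate, bushing, cap, cover, housing, pin}
7. bearing@(0, 0) [-x clear] — {base_plate, bearing, bushing, cap, cover, housing, pin}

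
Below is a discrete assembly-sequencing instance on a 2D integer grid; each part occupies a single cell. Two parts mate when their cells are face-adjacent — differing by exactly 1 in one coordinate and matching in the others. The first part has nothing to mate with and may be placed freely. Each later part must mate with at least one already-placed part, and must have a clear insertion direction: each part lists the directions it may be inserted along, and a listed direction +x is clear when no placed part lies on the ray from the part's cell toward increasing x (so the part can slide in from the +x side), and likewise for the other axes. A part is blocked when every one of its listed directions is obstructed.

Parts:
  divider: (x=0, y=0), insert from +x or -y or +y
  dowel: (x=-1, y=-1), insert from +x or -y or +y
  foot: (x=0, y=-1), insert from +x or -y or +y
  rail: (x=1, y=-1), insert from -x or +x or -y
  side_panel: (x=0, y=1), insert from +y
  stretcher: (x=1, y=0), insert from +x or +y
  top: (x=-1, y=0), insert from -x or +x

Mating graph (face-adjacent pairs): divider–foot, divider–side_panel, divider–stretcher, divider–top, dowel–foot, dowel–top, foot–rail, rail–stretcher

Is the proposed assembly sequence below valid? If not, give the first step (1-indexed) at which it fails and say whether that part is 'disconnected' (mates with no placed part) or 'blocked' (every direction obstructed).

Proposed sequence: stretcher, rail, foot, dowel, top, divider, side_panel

Valid

1. stretcher@(1, 0) [+x clear] — {stretcher}
2. rail@(1, -1) [-x clear] — {rail, stretcher}
3. foot@(0, -1) [-y clear] — {foot, rail, stretcher}
4. dowel@(-1, -1) [-y clear] — {dowel, foot, rail, stretcher}
5. top@(-1, 0) [-x clear] — {dowel, foot, rail, stretcher, top}
6. divider@(0, 0) [+y clear] — {divider, dowel, foot, rail, stretcher, top}
7. side_panel@(0, 1) [+y clear] — {divider, dowel, foot, rail, side_panel, stretcher, top}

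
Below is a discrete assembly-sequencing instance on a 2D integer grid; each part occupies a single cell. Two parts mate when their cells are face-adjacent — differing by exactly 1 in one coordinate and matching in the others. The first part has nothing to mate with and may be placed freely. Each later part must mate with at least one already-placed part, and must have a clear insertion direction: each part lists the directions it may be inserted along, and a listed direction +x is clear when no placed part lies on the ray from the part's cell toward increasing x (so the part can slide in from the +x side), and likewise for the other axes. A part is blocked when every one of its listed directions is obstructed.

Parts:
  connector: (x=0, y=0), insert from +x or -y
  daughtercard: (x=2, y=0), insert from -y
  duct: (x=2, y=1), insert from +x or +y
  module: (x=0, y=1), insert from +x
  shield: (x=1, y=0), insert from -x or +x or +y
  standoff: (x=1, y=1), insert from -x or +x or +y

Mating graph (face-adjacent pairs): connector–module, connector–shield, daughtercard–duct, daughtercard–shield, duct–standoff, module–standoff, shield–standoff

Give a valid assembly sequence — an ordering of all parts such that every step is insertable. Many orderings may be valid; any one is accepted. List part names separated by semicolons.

1. module@(0, 1) [+x clear] — {module}
2. standoff@(1, 1) [+x clear] — {module, standoff}
3. duct@(2, 1) [+x clear] — {duct, module, standoff}
4. daughtercard@(2, 0) [-y clear] — {daughtercard, duct, module, standoff}
5. shield@(1, 0) [-x clear] — {daughtercard, duct, module, shield, standoff}
6. connector@(0, 0) [-y clear] — {connector, daughtercard, duct, module, shield, standoff}

module; standoff; duct; daughtercard; shield; connector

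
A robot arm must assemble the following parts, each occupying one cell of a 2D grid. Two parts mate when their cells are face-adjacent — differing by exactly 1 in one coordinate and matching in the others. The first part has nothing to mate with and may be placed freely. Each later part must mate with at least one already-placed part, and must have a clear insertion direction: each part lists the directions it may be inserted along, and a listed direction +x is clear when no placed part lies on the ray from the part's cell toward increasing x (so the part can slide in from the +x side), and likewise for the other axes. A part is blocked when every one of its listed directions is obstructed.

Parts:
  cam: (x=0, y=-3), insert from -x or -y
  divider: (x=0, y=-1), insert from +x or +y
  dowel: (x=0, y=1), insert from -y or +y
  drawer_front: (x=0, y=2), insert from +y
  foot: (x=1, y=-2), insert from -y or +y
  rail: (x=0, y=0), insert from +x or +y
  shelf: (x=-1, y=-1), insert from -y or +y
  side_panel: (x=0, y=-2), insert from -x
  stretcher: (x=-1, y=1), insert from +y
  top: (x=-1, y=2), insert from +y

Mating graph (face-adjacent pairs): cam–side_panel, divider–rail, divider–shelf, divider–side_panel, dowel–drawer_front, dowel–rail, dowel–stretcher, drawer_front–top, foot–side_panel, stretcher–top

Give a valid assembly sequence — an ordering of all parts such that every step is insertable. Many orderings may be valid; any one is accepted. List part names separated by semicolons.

1. drawer_front@(0, 2) [+y clear] — {drawer_front}
2. dowel@(0, 1) [-y clear] — {dowel, drawer_front}
3. stretcher@(-1, 1) [+y clear] — {dowel, drawer_front, stretcher}
4. rail@(0, 0) [+x clear] — {dowel, drawer_front, rail, stretcher}
5. divider@(0, -1) [+x clear] — {divider, dowel, drawer_front, rail, stretcher}
6. shelf@(-1, -1) [-y clear] — {divider, dowel, drawer_front, rail, shelf, stretcher}
7. side_panel@(0, -2) [-x clear] — {divider, dowel, drawer_front, rail, shelf, side_panel, stretcher}
8. top@(-1, 2) [+y clear] — {divider, dowel, drawer_front, rail, shelf, side_panel, stretcher, top}
9. foot@(1, -2) [-y clear] — {divider, dowel, drawer_front, foot, rail, shelf, side_panel, stretcher, top}
10. cam@(0, -3) [-x clear] — {cam, divider, dowel, drawer_front, foot, rail, shelf, side_panel, stretcher, top}

drawer_front; dowel; stretcher; rail; divider; shelf; side_panel; top; foot; cam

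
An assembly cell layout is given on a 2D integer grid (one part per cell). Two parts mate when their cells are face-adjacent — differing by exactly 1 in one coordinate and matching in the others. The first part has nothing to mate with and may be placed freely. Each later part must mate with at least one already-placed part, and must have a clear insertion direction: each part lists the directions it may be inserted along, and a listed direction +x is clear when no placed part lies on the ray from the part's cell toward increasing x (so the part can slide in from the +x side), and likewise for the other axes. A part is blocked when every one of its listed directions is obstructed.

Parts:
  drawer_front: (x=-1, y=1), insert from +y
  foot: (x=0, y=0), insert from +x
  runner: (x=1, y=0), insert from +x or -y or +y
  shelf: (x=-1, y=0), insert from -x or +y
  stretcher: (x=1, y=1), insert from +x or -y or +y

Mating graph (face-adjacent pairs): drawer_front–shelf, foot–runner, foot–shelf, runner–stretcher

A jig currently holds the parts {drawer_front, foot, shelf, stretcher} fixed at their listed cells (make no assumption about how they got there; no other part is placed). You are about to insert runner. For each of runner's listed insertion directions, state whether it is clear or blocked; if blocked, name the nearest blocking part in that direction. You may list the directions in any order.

+x: ray from runner(1, 0) has no placed part ⇒ clear
-y: ray from runner(1, 0) has no placed part ⇒ clear
+y: nearest on ray is stretcher@(1, 1) ⇒ blocked

+x: clear; +y: blocked by stretcher; -y: clear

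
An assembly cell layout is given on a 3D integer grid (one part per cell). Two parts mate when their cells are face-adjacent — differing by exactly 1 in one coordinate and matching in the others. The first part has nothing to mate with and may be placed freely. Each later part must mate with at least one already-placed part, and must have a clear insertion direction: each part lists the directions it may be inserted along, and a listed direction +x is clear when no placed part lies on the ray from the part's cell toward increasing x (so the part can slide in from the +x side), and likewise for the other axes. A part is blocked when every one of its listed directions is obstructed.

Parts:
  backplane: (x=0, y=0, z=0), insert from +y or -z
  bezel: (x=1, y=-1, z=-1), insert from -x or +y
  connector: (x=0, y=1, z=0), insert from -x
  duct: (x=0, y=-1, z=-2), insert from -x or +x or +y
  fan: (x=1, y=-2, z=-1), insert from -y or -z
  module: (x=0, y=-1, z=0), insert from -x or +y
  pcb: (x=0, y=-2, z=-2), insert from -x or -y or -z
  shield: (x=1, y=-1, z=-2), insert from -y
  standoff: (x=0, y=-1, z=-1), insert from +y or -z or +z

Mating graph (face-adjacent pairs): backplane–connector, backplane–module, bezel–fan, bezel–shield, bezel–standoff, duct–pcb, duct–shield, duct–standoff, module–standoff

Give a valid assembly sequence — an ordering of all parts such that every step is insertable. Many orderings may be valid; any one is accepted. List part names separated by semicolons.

1. backplane@(0, 0, 0) [+y clear] — {backplane}
2. connector@(0, 1, 0) [-x clear] — {backplane, connector}
3. module@(0, -1, 0) [-x clear] — {backplane, connector, module}
4. standoff@(0, -1, -1) [+y clear] — {backplane, connector, module, standoff}
5. bezel@(1, -1, -1) [+y clear] — {backplane, bezel, connector, module, standoff}
6. shield@(1, -1, -2) [-y clear] — {backplane, bezel, connector, module, shield, standoff}
7. fan@(1, -2, -1) [-y clear] — {backplane, bezel, connector, fan, module, shield, standoff}
8. duct@(0, -1, -2) [-x clear] — {backplane, bezel, connector, duct, fan, module, shield, standoff}
9. pcb@(0, -2, -2) [-x clear] — {backplane, bezel, connector, duct, fan, module, pcb, shield, standoff}

backplane; connector; module; standoff; bezel; shield; fan; duct; pcb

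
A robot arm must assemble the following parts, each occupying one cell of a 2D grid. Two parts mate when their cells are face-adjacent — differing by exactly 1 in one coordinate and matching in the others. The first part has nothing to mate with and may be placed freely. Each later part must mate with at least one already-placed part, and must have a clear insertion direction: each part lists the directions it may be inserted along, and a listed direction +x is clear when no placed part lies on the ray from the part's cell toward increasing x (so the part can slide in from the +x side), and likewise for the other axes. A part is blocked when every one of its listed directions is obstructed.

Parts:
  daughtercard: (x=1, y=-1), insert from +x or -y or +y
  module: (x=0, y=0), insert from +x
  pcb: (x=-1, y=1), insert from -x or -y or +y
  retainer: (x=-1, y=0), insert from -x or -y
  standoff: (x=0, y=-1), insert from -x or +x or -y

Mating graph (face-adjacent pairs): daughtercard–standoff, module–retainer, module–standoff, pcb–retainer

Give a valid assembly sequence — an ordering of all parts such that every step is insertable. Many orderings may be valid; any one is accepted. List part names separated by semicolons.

pcb; retainer; module; standoff; daughtercard

1. pcb@(-1, 1) [-x clear] — {pcb}
2. retainer@(-1, 0) [-x clear] — {pcb, retainer}
3. module@(0, 0) [+x clear] — {module, pcb, retainer}
4. standoff@(0, -1) [-x clear] — {module, pcb, retainer, standoff}
5. daughtercard@(1, -1) [+x clear] — {daughtercard, module, pcb, retainer, standoff}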